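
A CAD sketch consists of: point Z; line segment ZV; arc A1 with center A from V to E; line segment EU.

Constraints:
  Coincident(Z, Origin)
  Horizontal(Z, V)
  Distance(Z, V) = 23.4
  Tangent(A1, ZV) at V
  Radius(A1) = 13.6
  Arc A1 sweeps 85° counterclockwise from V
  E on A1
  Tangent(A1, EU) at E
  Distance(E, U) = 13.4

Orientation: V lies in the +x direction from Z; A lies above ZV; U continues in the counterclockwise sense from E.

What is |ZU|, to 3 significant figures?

46.0

Z is at the origin; Z and V share the same y with |ZV| = 23.4 and V on the +x side, so V = (23.4, 0.00). The tangent condition forces AV to be normal to ZV, so A = V + (0, 13.6) = (23.4, 13.6). On A1, V sits at bearing -90° from A; an 85° counterclockwise sweep puts E at bearing -5°, so E = A + 13.6·(cos -5°, sin -5°) = (36.9, 12.4). Tangency of A1 to EU means the radius AE is perpendicular to EU, so EU runs along (−sin -5°, cos -5°); with |EU| = 13.4, U = (38.1, 25.8). Then |ZU| = |U − Z| = 46.0.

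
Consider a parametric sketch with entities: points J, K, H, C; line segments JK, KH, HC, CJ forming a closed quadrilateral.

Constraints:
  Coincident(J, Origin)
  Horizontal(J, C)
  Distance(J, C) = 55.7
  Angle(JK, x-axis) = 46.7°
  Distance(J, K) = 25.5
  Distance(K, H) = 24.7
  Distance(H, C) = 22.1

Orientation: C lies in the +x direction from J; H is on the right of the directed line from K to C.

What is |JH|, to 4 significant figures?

33.60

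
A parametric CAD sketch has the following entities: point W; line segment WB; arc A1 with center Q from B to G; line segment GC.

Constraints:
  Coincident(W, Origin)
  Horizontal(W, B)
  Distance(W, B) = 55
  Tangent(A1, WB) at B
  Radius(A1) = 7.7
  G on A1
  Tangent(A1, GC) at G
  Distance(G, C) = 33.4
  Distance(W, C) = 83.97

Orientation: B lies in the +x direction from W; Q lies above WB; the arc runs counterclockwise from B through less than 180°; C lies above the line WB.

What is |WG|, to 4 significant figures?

62.06

Checks: W = (0.00, 0.00) ✓; |QG| = 7.700 ✓; ∠(QG, GC) = 90.00° ✓; |GC| = 33.40 ✓; |WC| = 83.97 ✓.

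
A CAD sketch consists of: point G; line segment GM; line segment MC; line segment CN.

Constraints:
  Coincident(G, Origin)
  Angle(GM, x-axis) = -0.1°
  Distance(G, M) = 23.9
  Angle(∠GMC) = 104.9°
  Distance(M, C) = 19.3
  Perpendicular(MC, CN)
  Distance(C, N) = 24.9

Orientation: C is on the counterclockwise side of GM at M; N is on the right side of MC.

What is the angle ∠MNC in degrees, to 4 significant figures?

37.78°

G is at the origin; GM runs at -0.1° with length 23.9, so M = 23.9·(cos -0.1°, sin -0.1°) = (23.90, -0.04171). ∠GMC = 104.9°, so MC runs at -0.1° + (180° − 104.9°) = 75.00° from the x-axis; with |MC| = 19.3, C = M + 19.3·(cos 75.00°, sin 75.00°) = (28.90, 18.60). MC is perpendicular to CN; with |CN| = 24.9 on the right of MC, N = C + 24.9·(0.9659, -0.2588) = (52.95, 12.16). Then cos ∠MNC = NM·NC / (|NM||NC|), giving 37.78°.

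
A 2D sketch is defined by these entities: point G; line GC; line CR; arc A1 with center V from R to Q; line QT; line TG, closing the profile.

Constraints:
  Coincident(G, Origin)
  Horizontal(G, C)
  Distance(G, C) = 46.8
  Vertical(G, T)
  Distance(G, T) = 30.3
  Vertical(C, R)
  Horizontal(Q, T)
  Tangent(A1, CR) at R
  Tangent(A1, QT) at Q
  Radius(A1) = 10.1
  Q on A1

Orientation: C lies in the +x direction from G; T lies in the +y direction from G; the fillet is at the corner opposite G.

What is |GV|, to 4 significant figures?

41.89

G is at the origin; G and C share the same y with |GC| = 46.8 and C on the +x side, so C = (46.80, 0.000). G and T share the same x with |GT| = 30.3 and T on the +y side, so T = (0.000, 30.30). The virtual corner opposite G is at (46.80, 30.30). Since A1 is tangent to CR there, VR ⟂ CR and tangency of A1 to QT means the radius VQ is perpendicular to QT, with radius 10.1, so the center V sits 10.1 in from both sides at V = (36.70, 20.20). Then |GV| = |V − G| = 41.89.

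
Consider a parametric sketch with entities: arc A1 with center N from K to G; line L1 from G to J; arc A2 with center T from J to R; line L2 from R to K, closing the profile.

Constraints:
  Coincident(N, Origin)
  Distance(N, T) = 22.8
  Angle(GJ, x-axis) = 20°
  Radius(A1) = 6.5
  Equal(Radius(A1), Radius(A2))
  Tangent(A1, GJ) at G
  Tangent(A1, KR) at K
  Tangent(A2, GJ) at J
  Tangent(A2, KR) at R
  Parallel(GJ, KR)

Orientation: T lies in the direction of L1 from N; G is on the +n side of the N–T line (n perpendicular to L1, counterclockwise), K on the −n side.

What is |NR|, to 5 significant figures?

23.708

Tangency of A1 to both parallel lines with radius 6.5 puts G and K at N ± 6.5·n: G = (-2.2231, 6.1080), K = (2.2231, -6.1080). Equal radii place J and R the same way about T: J = T + 6.5·n = (19.202, 13.906), R = T − 6.5·n = (23.648, 1.6901). Then |NR| = |R − N| = 23.708.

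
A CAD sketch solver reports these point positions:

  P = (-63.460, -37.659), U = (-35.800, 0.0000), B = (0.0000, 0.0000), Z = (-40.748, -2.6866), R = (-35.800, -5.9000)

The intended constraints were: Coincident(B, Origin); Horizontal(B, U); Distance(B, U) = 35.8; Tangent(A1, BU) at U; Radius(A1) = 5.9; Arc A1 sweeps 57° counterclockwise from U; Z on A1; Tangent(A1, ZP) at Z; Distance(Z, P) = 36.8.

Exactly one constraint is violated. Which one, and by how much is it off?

Distance(Z, P) = 36.8 — off by 4.90.

B = (0.00, 0.00) ✓; B.y = 0.00, U.y = 0.00 ✓; |BU| = 35.80 ✓; ∠(RU, UB) = 90.00° ✓; |RU| = 5.900 ✓; bearing(R→Z) − bearing(R→U) = 57.00° ✓; |RZ| = 5.900 ✓; ∠(RZ, ZP) = 90.00° ✓; |ZP| = 41.70 ✗.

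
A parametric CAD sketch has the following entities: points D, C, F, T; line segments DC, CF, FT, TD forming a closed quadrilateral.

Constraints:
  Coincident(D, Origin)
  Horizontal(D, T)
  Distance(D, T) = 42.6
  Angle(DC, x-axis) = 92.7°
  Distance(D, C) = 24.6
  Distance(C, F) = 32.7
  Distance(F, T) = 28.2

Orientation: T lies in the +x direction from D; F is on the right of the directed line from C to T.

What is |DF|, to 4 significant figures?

15.23

D is at the origin; DT is horizontal with |DT| = 42.6 and T in +x, so T = (42.6, 0). DC runs at 92.7° with |DC| = 24.6, so C = (-1.159, 24.57). F is determined by |CF| = 32.7 and |FT| = 28.2 together: it lies at the intersection of circle(C, 32.7) and circle(T, 28.2). With |CT| = 50.19, the foot of the radical line on CT is 27.82 from C and the perpendicular offset is √(32.7² − 27.82²) = 17.18. Taking the right-of-CT solution: F = (14.69, -4.030).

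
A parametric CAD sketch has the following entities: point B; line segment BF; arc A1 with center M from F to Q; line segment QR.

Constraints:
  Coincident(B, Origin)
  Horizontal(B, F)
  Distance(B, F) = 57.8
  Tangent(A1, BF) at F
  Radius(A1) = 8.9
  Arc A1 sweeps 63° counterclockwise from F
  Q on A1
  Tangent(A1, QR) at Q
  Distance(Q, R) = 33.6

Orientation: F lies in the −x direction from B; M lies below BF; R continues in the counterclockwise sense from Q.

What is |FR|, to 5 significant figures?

41.813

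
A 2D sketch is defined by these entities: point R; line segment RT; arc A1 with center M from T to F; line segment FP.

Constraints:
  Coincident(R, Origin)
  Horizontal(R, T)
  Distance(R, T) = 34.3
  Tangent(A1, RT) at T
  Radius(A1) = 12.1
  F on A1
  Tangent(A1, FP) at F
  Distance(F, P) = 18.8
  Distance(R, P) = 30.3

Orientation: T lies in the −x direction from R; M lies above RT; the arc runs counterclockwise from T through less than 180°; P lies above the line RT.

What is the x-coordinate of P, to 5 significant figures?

-16.391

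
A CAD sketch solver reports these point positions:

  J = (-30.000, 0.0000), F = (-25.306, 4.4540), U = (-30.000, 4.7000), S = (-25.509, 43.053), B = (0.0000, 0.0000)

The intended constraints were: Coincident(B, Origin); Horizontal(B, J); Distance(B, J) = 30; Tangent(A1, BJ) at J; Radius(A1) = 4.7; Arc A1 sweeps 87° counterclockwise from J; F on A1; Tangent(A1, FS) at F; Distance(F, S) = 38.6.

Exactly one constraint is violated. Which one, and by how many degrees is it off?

Tangent(A1, FS) at F — off by 3.30°.

B = (0.00, 0.00) ✓; B.y = 0.00, J.y = 0.00 ✓; |BJ| = 30.00 ✓; ∠(UJ, JB) = 90.00° ✓; |UJ| = 4.700 ✓; bearing(U→F) − bearing(U→J) = 87.00° ✓; |UF| = 4.700 ✓; ∠(UF, FS) = 86.70° ✗; |FS| = 38.60 ✓.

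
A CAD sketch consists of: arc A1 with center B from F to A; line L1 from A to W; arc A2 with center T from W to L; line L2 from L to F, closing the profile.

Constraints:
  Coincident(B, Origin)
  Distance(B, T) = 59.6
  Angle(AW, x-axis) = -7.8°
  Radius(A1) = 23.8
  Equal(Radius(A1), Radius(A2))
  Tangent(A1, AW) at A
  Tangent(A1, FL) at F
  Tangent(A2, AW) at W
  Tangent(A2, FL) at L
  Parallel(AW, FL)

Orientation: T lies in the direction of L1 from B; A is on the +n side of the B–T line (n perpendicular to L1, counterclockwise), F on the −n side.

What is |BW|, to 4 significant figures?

64.18

The slot axis is L1's direction at -7.8°, so u = (cos -7.8°, sin -7.8°) = (0.9907, -0.1357) and n = (−sin -7.8°, cos -7.8°) = (0.1357, 0.9907). B is at the origin and T lies 59.6 along u from B, so T = 59.6·u = (59.05, -8.089). Tangency of A1 to both parallel lines with radius 23.8 puts A and F at B ± 23.8·n: A = (3.230, 23.58), F = (-3.230, -23.58). Equal radii place W and L the same way about T: W = T + 23.8·n = (62.28, 15.49), L = T − 23.8·n = (55.82, -31.67). Then |BW| = |W − B| = 64.18.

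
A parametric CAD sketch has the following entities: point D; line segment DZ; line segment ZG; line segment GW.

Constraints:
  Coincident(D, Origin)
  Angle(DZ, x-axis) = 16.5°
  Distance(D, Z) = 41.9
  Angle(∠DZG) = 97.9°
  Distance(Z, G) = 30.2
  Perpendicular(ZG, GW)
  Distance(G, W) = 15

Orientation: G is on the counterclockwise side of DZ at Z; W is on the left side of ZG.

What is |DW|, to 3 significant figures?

44.7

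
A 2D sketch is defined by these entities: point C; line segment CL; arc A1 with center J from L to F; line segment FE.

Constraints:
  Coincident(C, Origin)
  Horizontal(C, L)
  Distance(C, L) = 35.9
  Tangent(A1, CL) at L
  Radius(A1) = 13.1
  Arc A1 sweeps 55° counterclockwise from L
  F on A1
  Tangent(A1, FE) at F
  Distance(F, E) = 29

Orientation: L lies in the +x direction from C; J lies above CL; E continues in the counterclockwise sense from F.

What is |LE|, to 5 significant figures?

40.122

On A1, L sits at bearing -90° from J; a 55° counterclockwise sweep puts F at bearing -35°, so F = J + 13.1·(cos -35°, sin -35°) = (46.631, 5.5861). Tangency of A1 to FE means the radius JF is perpendicular to FE, so FE runs along (−sin -35°, cos -35°); with |FE| = 29.0, E = (63.265, 29.342). Then |LE| = |E − L| = 40.122.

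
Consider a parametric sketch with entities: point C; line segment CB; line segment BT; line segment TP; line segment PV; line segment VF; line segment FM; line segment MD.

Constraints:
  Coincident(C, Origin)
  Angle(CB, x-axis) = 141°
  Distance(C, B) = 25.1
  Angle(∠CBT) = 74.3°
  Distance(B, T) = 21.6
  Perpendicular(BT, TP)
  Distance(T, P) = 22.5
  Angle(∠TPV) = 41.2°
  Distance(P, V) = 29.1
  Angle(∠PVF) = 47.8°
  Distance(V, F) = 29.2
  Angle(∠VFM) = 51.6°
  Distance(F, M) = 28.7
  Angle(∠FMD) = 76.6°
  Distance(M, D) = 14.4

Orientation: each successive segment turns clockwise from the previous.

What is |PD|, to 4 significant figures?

19.99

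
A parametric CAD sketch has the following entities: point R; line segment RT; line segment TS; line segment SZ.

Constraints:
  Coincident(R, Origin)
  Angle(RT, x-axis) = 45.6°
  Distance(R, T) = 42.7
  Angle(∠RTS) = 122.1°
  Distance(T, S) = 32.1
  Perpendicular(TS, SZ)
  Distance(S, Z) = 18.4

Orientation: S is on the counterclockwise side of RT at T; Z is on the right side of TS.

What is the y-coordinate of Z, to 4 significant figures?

66.02

R is at the origin; RT runs at 45.6° with length 42.7, so T = 42.7·(cos 45.6°, sin 45.6°) = (29.88, 30.51). ∠RTS = 122.1°, so TS runs at 45.6° + (180° − 122.1°) = 103.5° from the x-axis; with |TS| = 32.1, S = T + 32.1·(cos 103.5°, sin 103.5°) = (22.38, 61.72). TS ⟂ SZ; with |SZ| = 18.4 on the right of TS, Z = S + 18.4·(0.9724, 0.2334) = (40.27, 66.02). So Z.y = 66.02.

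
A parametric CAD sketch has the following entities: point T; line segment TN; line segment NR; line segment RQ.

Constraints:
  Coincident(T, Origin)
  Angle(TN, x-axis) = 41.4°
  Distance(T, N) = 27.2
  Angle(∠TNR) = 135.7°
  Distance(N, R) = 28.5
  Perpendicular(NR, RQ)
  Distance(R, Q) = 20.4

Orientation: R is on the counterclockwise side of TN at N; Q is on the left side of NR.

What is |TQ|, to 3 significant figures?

48.0

∠TNR = 135.7°, so NR runs at 41.4° + (180° − 135.7°) = 85.7° from the x-axis; with |NR| = 28.5, R = N + 28.5·(cos 85.7°, sin 85.7°) = (22.5, 46.4). NR is perpendicular to RQ; with |RQ| = 20.4 on the left of NR, Q = R + 20.4·(-0.997, 0.0750) = (2.20, 47.9). Then |TQ| = |Q − T| = 48.0.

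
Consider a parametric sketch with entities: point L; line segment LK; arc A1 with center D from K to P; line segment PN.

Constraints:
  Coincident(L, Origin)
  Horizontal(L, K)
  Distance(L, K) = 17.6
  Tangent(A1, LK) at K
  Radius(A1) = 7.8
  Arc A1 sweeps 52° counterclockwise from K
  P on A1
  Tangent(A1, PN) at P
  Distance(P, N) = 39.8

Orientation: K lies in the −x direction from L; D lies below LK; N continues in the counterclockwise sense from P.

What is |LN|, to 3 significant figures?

59.2

L is at the origin; L and K share the same y with |LK| = 17.6 and K on the −x side, so K = (-17.6, 0.00). A1 meets LK tangentially, so DK is at right angles to LK, so D = K + (0, -7.8) = (-17.6, -7.80). On A1, K sits at bearing 90° from D; a 52° counterclockwise sweep puts P at bearing 142°, so P = D + 7.8·(cos 142°, sin 142°) = (-23.7, -3.00). The tangent condition forces DP to be normal to PN, so PN runs along (−sin 142°, cos 142°); with |PN| = 39.8, N = (-48.2, -34.4). Then |LN| = |N − L| = 59.2.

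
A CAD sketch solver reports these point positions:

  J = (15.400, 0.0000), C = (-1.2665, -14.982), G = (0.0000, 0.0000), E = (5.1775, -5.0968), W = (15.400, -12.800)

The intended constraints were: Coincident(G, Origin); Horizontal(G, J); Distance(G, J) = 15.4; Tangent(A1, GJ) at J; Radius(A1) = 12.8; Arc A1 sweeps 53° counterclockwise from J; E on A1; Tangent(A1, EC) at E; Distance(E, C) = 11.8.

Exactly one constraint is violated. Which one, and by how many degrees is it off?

Tangent(A1, EC) at E — off by 3.90°.

G = (0.00, 0.00) ✓; G.y = 0.00, J.y = 0.00 ✓; |GJ| = 15.40 ✓; ∠(WJ, JG) = 90.00° ✓; |WJ| = 12.80 ✓; bearing(W→E) − bearing(W→J) = 53.00° ✓; |WE| = 12.80 ✓; ∠(WE, EC) = 86.10° ✗; |EC| = 11.80 ✓.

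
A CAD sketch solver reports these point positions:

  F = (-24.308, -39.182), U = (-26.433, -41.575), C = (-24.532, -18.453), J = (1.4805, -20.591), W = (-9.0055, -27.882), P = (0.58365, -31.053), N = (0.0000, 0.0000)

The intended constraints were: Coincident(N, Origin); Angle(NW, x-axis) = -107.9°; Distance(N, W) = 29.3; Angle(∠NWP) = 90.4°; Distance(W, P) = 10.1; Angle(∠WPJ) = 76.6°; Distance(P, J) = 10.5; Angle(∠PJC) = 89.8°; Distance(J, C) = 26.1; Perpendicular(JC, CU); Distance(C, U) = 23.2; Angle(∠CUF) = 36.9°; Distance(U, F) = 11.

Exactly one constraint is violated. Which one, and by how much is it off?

Distance(U, F) = 11 — off by 7.80.

N = (0.00, 0.00) ✓; NW at -107.9° ✓; |NW| = 29.30 ✓; ∠NWP = 90.40° ✓; |WP| = 10.10 ✓; ∠WPJ = 76.60° ✓; |PJ| = 10.50 ✓; ∠PJC = 89.80° ✓; |JC| = 26.10 ✓; ∠(JC, CU) = 90.00° ✓; |CU| = 23.20 ✓; ∠CUF = 36.91° ✓; |UF| = 3.200 ✗.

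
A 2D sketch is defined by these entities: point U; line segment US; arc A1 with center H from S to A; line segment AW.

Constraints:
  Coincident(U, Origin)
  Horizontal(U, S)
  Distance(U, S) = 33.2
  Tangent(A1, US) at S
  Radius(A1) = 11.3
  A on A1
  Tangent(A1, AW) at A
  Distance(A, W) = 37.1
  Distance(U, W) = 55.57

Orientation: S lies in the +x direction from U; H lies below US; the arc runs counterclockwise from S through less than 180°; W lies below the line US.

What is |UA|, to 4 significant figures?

25.22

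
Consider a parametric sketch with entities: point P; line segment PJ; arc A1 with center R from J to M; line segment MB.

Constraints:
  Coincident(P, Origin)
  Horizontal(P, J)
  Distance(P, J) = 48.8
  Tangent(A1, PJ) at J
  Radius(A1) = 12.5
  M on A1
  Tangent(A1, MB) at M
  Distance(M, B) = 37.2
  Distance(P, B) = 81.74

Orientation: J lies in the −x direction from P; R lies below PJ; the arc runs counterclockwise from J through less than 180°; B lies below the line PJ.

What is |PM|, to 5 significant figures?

62.101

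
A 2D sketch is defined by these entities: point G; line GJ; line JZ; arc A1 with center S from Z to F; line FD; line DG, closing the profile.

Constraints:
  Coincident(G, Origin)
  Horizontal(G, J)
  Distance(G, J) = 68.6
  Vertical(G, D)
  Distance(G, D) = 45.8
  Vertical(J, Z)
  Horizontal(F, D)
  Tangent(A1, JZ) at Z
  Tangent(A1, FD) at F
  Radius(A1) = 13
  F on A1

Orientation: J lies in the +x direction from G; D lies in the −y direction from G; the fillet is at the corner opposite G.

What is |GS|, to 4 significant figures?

64.55

G is at the origin; G and J share the same y with |GJ| = 68.6 and J on the +x side, so J = (68.60, 0.000). G and D share the same x with |GD| = 45.8 and D on the −y side, so D = (0.000, -45.80). The virtual corner opposite G is at (68.60, -45.80). The tangent condition forces SZ to be normal to JZ and tangency of A1 to FD means the radius SF is perpendicular to FD, with radius 13.0, so the center S sits 13.0 in from both sides at S = (55.60, -32.80). Then |GS| = |S − G| = 64.55.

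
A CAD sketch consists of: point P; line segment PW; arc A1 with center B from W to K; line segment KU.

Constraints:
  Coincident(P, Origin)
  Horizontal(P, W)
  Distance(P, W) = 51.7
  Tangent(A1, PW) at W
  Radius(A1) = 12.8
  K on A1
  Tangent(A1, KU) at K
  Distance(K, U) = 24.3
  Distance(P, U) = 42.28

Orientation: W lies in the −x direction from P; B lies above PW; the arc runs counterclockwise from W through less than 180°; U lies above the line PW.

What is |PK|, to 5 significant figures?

40.730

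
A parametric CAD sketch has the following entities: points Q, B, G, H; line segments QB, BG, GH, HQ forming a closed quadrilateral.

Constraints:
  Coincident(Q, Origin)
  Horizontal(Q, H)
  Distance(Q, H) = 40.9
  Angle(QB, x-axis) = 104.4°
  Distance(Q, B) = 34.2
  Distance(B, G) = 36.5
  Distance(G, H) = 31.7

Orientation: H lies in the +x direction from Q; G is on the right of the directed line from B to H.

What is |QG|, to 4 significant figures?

9.304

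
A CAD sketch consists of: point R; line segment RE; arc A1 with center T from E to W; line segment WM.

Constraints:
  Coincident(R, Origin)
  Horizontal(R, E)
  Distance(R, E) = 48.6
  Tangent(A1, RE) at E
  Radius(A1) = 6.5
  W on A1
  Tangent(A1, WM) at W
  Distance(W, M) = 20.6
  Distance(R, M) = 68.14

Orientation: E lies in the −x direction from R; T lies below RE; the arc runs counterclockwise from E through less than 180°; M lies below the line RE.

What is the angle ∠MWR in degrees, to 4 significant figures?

124.9°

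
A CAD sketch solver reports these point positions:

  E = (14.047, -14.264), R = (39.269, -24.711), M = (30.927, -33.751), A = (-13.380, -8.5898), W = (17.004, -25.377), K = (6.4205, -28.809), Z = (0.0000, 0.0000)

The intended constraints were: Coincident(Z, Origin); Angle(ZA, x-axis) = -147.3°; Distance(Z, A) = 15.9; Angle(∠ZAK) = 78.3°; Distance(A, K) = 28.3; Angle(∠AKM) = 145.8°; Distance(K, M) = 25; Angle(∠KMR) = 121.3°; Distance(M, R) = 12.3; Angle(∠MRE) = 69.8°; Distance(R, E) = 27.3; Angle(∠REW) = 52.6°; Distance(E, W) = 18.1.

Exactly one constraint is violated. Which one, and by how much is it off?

Distance(E, W) = 18.1 — off by 6.60.

Z = (0.00, 0.00) ✓; ZA at -147.3° ✓; |ZA| = 15.90 ✓; ∠ZAK = 78.30° ✓; |AK| = 28.30 ✓; ∠AKM = 145.8° ✓; |KM| = 25.00 ✓; ∠KMR = 121.3° ✓; |MR| = 12.30 ✓; ∠MRE = 69.80° ✓; |RE| = 27.30 ✓; ∠REW = 52.60° ✓; |EW| = 11.50 ✗.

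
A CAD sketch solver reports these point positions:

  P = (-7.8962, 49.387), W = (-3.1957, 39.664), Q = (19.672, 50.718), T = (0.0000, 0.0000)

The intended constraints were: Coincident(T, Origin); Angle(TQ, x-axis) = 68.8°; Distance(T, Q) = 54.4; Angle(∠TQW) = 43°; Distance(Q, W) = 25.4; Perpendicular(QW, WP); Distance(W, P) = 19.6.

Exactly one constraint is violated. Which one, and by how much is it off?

Distance(W, P) = 19.6 — off by 8.80.

T = (0.00, 0.00) ✓; TQ at 68.80° ✓; |TQ| = 54.40 ✓; ∠TQW = 43.00° ✓; |QW| = 25.40 ✓; ∠(QW, WP) = 90.00° ✓; |WP| = 10.80 ✗.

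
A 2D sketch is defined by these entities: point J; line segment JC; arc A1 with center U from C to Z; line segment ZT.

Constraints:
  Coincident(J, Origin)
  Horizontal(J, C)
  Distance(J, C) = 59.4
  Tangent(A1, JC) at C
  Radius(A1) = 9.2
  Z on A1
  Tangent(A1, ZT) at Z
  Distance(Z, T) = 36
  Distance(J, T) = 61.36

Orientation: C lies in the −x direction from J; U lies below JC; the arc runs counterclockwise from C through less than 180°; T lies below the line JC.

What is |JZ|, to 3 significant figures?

68.2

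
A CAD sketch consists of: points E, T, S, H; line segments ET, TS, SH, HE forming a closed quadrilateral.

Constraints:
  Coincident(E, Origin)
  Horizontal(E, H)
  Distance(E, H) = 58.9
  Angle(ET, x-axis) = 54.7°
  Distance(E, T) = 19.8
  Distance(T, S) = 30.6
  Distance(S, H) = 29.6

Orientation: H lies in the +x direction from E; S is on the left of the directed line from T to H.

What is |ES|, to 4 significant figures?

47.43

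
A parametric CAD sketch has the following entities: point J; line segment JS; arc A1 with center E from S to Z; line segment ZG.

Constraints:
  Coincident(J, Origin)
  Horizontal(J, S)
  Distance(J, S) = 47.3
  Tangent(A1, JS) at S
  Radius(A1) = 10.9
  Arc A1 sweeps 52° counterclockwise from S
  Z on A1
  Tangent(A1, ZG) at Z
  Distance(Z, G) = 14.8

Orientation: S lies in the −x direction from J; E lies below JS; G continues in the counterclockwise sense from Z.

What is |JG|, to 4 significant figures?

66.91

On A1, S sits at bearing 90° from E; a 52° counterclockwise sweep puts Z at bearing 142°, so Z = E + 10.9·(cos 142°, sin 142°) = (-55.89, -4.189). Tangency of A1 to ZG means the radius EZ is perpendicular to ZG, so ZG runs along (−sin 142°, cos 142°); with |ZG| = 14.8, G = (-65.00, -15.85). Then |JG| = |G − J| = 66.91.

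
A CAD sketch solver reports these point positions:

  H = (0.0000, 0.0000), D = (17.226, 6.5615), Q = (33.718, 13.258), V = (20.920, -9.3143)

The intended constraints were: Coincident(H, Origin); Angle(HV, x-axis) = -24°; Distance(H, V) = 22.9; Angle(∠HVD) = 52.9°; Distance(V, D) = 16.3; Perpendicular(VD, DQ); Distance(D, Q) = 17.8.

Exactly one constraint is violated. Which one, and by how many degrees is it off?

Perpendicular(VD, DQ) — off by 9.00°.

H = (0.00, 0.00) ✓; HV at -24.00° ✓; |HV| = 22.90 ✓; ∠HVD = 52.90° ✓; |VD| = 16.30 ✓; ∠(VD, DQ) = 81.00° ✗; |DQ| = 17.80 ✓.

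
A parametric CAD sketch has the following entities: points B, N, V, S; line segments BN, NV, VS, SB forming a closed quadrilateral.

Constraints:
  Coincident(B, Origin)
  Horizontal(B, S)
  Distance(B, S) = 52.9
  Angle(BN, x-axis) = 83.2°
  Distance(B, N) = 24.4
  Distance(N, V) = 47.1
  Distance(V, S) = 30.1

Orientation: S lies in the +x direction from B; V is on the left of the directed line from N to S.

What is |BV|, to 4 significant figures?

57.96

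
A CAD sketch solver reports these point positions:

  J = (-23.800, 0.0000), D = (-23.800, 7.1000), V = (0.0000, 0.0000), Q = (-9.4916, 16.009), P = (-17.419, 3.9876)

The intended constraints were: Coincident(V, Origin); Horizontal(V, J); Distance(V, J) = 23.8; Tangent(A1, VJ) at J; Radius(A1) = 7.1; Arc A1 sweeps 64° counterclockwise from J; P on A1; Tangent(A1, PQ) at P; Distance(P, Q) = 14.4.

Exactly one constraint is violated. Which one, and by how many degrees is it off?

Tangent(A1, PQ) at P — off by 7.40°.

V = (0.00, 0.00) ✓; V.y = 0.00, J.y = 0.00 ✓; |VJ| = 23.80 ✓; ∠(DJ, JV) = 90.00° ✓; |DJ| = 7.100 ✓; bearing(D→P) − bearing(D→J) = 64.00° ✓; |DP| = 7.100 ✓; ∠(DP, PQ) = 97.40° ✗; |PQ| = 14.40 ✓.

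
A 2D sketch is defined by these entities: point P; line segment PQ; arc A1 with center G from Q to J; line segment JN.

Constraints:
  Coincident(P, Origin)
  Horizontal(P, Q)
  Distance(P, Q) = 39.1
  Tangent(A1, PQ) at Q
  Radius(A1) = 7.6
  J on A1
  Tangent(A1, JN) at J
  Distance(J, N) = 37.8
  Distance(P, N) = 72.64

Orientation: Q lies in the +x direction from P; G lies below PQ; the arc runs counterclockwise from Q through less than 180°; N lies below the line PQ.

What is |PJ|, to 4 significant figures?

36.28

P is at the origin; P and Q share the same y with |PQ| = 39.1 and Q on the +x side, so Q = (39.10, 0.000). A1 meets PQ tangentially, so GQ is at right angles to PQ, so G = Q + (0, -7.6) = (39.10, -7.600). Since GJ ⟂ JN (tangency), |GN| = √(7.6² + 37.8²) = 38.56 regardless of where J sits on A1. So N lies on both circle(P, 72.64) and circle(G, 38.56); the below-PQ intersection is N = (61.13, -39.25). J is the foot of the tangent from N: J = (33.84, -13.09).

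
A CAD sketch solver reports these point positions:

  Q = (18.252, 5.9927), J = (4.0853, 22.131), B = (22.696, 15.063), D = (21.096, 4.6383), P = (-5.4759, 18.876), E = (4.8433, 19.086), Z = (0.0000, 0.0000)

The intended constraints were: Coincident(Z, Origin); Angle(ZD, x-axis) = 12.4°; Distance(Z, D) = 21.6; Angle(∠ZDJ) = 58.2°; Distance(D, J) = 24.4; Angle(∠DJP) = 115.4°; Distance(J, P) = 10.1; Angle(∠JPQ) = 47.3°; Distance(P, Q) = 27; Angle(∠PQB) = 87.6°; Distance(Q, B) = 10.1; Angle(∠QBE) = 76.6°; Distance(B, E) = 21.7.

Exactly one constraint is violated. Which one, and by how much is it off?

Distance(B, E) = 21.7 — off by 3.40.

Z = (0.00, 0.00) ✓; ZD at 12.40° ✓; |ZD| = 21.60 ✓; ∠ZDJ = 58.20° ✓; |DJ| = 24.40 ✓; ∠DJP = 115.4° ✓; |JP| = 10.10 ✓; ∠JPQ = 47.30° ✓; |PQ| = 27.00 ✓; ∠PQB = 87.60° ✓; |QB| = 10.10 ✓; ∠QBE = 76.60° ✓; |BE| = 18.30 ✗.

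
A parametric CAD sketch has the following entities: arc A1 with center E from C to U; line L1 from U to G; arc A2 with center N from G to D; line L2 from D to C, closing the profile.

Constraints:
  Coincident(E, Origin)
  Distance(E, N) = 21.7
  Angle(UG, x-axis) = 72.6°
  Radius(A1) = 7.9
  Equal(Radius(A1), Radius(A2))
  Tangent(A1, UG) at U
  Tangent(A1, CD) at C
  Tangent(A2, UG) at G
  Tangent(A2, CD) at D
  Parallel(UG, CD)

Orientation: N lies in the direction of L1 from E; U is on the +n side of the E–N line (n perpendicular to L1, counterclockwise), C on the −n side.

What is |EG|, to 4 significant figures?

23.09

The slot axis is L1's direction at 72.6°, so u = (cos 72.6°, sin 72.6°) = (0.2990, 0.9542) and n = (−sin 72.6°, cos 72.6°) = (-0.9542, 0.2990). E is at the origin and N lies 21.7 along u from E, so N = 21.7·u = (6.489, 20.71). Tangency of A1 to both parallel lines with radius 7.9 puts U and C at E ± 7.9·n: U = (-7.538, 2.362), C = (7.538, -2.362). Equal radii place G and D the same way about N: G = N + 7.9·n = (-1.049, 23.07), D = N − 7.9·n = (14.03, 18.34). Then |EG| = |G − E| = 23.09.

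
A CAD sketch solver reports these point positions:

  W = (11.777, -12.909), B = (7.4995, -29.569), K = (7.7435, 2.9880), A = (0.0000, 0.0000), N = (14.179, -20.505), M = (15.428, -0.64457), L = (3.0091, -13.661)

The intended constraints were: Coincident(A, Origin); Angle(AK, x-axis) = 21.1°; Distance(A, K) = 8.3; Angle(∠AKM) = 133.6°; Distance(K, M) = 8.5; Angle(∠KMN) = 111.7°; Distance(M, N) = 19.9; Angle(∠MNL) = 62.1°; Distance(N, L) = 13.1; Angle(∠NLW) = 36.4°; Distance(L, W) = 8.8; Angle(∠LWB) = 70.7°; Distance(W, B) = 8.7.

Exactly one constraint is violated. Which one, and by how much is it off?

Distance(W, B) = 8.7 — off by 8.50.

A = (0.00, 0.00) ✓; AK at 21.10° ✓; |AK| = 8.300 ✓; ∠AKM = 133.6° ✓; |KM| = 8.500 ✓; ∠KMN = 111.7° ✓; |MN| = 19.90 ✓; ∠MNL = 62.10° ✓; |NL| = 13.10 ✓; ∠NLW = 36.40° ✓; |LW| = 8.800 ✓; ∠LWB = 70.70° ✓; |WB| = 17.20 ✗.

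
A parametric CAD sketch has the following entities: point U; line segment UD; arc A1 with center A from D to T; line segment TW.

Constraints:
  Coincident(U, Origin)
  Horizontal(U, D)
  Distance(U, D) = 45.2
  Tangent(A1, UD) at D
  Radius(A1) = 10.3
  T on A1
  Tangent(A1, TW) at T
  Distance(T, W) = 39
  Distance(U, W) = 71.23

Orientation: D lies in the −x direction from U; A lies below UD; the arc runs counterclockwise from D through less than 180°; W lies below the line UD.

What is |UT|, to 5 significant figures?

56.620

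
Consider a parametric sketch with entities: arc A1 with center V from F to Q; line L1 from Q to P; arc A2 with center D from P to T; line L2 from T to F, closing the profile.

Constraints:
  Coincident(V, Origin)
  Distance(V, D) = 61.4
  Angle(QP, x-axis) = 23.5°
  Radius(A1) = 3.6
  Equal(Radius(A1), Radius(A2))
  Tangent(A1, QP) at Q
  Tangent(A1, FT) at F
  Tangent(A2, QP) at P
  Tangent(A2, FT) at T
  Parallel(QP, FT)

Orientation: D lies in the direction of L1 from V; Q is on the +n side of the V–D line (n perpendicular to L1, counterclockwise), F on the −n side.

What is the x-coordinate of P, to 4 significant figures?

54.87

The slot axis is L1's direction at 23.5°, so u = (cos 23.5°, sin 23.5°) = (0.9171, 0.3987) and n = (−sin 23.5°, cos 23.5°) = (-0.3987, 0.9171). V is at the origin and D lies 61.4 along u from V, so D = 61.4·u = (56.31, 24.48). Tangency of A1 to both parallel lines with radius 3.6 puts Q and F at V ± 3.6·n: Q = (-1.435, 3.301), F = (1.435, -3.301). Equal radii place P and T the same way about D: P = D + 3.6·n = (54.87, 27.78), T = D − 3.6·n = (57.74, 21.18). So P.x = 54.87.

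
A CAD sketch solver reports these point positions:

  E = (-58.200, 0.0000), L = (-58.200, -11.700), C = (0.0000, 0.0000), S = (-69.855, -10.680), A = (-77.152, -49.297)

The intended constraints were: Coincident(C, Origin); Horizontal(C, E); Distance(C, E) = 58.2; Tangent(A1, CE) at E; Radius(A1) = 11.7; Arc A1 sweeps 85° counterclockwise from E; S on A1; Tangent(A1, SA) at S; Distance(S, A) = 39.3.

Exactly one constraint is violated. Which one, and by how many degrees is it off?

Tangent(A1, SA) at S — off by 5.70°.

C = (0.00, 0.00) ✓; C.y = 0.00, E.y = 0.00 ✓; |CE| = 58.20 ✓; ∠(LE, EC) = 90.00° ✓; |LE| = 11.70 ✓; bearing(L→S) − bearing(L→E) = 85.00° ✓; |LS| = 11.70 ✓; ∠(LS, SA) = 95.70° ✗; |SA| = 39.30 ✓.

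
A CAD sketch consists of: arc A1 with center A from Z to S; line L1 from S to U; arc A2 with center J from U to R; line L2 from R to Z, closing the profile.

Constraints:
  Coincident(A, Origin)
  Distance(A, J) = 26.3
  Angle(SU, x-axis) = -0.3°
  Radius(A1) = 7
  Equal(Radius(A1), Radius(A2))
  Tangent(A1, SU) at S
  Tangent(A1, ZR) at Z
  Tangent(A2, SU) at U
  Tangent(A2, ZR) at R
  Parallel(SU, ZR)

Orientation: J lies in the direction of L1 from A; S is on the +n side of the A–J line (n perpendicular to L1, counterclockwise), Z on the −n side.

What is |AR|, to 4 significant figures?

27.22

The slot axis is L1's direction at -0.3°, so u = (cos -0.3°, sin -0.3°) = (1.000, -0.005236) and n = (−sin -0.3°, cos -0.3°) = (0.005236, 1.000). A is at the origin and J lies 26.3 along u from A, so J = 26.3·u = (26.30, -0.1377). Tangency of A1 to both parallel lines with radius 7.0 puts S and Z at A ± 7.0·n: S = (0.03665, 7.000), Z = (-0.03665, -7.000). Equal radii place U and R the same way about J: U = J + 7.0·n = (26.34, 6.862), R = J − 7.0·n = (26.26, -7.138). Then |AR| = |R − A| = 27.22.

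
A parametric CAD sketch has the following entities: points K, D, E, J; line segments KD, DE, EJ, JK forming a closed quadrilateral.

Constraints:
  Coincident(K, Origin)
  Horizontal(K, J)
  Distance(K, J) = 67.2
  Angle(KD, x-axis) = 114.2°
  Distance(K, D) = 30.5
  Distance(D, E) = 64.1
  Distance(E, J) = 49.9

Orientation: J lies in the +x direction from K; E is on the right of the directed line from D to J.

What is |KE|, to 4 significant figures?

34.55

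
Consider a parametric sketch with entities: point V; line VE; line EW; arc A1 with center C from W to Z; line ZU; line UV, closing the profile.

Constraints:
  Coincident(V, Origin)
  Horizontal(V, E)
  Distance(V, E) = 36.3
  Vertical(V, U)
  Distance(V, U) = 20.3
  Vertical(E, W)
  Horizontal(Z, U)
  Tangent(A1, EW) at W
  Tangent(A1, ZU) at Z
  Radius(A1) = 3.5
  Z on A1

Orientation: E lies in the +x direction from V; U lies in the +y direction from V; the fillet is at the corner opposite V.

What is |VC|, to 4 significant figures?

36.85

V is at the origin; VE is horizontal with |VE| = 36.3 and E on the +x side, so E = (36.30, 0.000). VU is vertical with |VU| = 20.3 and U on the +y side, so U = (0.000, 20.30). The virtual corner opposite V is at (36.30, 20.30). A1 meets EW tangentially, so CW is at right angles to EW and the tangent condition forces CZ to be normal to ZU, with radius 3.5, so the center C sits 3.5 in from both sides at C = (32.80, 16.80). Then |VC| = |C − V| = 36.85.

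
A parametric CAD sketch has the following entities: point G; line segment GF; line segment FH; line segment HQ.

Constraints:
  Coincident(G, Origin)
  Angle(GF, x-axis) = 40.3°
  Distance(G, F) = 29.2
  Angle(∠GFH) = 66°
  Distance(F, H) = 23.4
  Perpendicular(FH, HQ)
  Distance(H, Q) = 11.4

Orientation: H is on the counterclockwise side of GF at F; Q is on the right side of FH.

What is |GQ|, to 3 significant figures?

39.8

∠GFH = 66.0°, so FH runs at 40.3° + (180° − 66.0°) = 154° from the x-axis; with |FH| = 23.4, H = F + 23.4·(cos 154°, sin 154°) = (1.18, 29.0). FH ⟂ HQ; with |HQ| = 11.4 on the right of FH, Q = H + 11.4·(0.434, 0.901) = (6.13, 39.3). Then |GQ| = |Q − G| = 39.8.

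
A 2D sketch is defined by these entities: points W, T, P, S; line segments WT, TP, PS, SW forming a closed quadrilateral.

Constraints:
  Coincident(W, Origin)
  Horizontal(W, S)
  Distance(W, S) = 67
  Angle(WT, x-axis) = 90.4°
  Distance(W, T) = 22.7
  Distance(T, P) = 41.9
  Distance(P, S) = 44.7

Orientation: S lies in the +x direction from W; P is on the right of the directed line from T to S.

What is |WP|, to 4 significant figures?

26.54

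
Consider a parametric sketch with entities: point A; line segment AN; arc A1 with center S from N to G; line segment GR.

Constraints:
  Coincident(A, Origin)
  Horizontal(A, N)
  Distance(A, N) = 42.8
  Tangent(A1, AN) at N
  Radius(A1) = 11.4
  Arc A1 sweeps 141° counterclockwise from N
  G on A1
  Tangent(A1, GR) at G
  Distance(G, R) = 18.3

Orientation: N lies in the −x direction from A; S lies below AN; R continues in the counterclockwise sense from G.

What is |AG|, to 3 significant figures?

53.9

A is at the origin; AN is horizontal with |AN| = 42.8 and N on the −x side, so N = (-42.8, 0.00). The tangent condition forces SN to be normal to AN, so S = N + (0, -11.4) = (-42.8, -11.4). On A1, N sits at bearing 90° from S; a 141° counterclockwise sweep puts G at bearing 231°, so G = S + 11.4·(cos 231°, sin 231°) = (-50.0, -20.3). Then |AG| = |G − A| = 53.9.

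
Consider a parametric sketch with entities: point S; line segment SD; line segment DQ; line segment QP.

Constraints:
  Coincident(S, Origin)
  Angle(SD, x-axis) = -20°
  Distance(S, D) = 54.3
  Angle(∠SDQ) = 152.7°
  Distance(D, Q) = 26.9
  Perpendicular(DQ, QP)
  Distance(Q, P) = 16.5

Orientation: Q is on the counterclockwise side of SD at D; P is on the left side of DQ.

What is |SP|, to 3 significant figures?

75.6

S is at the origin; SD runs at -20.0° with length 54.3, so D = 54.3·(cos -20.0°, sin -20.0°) = (51.0, -18.6). ∠SDQ = 152.7°, so DQ runs at -20.0° + (180° − 152.7°) = 7.30° from the x-axis; with |DQ| = 26.9, Q = D + 26.9·(cos 7.30°, sin 7.30°) = (77.7, -15.2). DQ ⟂ QP; with |QP| = 16.5 on the left of DQ, P = Q + 16.5·(-0.127, 0.992) = (75.6, 1.21). Then |SP| = |P − S| = 75.6.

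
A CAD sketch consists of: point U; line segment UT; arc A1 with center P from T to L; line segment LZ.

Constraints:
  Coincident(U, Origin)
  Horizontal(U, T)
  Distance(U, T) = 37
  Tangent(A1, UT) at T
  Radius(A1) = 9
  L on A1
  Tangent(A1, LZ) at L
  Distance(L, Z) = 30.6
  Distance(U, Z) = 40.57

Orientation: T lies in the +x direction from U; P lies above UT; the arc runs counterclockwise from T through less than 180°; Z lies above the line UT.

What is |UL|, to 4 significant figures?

45.66

Checks: |PL| = 9.000 ✓; ∠(PL, LZ) = 90.00° ✓; |LZ| = 30.60 ✓; |UZ| = 40.57 ✓.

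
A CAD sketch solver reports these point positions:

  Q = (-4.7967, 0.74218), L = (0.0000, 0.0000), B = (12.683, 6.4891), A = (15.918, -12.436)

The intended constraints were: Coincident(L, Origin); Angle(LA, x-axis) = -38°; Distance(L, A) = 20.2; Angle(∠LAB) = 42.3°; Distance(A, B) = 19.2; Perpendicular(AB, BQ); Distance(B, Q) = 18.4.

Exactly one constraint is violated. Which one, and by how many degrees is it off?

Perpendicular(AB, BQ) — off by 8.50°.

L = (0.00, 0.00) ✓; LA at -38.00° ✓; |LA| = 20.20 ✓; ∠LAB = 42.30° ✓; |AB| = 19.20 ✓; ∠(AB, BQ) = 98.50° ✗; |BQ| = 18.40 ✓.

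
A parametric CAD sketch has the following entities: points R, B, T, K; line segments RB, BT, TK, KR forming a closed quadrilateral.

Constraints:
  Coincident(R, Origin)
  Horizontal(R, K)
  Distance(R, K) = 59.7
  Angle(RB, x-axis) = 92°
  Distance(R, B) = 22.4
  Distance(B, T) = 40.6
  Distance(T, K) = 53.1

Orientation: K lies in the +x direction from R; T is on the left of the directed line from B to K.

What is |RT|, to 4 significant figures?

56.02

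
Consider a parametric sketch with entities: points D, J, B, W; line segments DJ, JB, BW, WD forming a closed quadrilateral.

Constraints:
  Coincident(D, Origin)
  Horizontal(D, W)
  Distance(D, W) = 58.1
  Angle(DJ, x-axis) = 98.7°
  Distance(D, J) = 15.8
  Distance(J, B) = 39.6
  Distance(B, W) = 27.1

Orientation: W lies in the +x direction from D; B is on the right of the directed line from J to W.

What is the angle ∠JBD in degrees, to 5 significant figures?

22.349°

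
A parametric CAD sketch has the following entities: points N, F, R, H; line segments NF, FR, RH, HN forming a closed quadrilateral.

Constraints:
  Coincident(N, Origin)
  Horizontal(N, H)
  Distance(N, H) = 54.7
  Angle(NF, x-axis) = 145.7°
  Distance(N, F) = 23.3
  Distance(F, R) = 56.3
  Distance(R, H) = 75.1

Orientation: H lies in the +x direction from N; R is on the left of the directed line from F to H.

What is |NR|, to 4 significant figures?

61.76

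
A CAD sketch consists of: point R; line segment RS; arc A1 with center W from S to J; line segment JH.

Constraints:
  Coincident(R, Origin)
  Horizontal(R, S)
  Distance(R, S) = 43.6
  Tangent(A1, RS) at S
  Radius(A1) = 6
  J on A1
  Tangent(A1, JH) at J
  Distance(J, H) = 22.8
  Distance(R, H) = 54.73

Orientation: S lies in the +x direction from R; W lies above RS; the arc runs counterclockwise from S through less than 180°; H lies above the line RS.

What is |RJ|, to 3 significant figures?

50.0

Checks: R.y = 0.00, S.y = 0.00 ✓; |WJ| = 6.000 ✓; ∠(WJ, JH) = 90.00° ✓; |JH| = 22.80 ✓; |RH| = 54.73 ✓.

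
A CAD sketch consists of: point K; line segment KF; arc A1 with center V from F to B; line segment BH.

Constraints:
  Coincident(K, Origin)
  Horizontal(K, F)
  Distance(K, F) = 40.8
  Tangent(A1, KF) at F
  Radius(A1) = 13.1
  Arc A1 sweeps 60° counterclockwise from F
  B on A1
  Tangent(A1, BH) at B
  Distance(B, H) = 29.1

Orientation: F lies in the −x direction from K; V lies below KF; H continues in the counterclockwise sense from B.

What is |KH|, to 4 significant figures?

73.87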